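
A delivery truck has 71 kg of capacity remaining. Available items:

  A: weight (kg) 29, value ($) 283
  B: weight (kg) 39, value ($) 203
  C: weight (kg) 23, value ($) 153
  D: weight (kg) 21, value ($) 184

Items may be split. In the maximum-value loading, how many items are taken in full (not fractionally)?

Order: A (283/29=9.76) > D (184/21=8.76) > C (153/23=6.65) > B (203/39=5.21)
Fill: take A (29 @ 283) → take D (21 @ 184) → take 21/23 of C → 139.70; 71/71 used.
2 item(s) taken whole; one partial (take 21/23 of C).

2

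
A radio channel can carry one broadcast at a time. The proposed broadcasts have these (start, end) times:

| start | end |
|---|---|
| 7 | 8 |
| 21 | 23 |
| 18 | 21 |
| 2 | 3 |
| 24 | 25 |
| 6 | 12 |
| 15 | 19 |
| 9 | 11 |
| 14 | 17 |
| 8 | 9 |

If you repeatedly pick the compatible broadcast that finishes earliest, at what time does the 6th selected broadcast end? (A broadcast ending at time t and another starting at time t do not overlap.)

21

Greedy by earliest finish: after sorting by end time, pick each interval compatible with the last pick.
Sorted by end: (2,3)  (7,8)  (8,9)  (9,11)  (6,12)  (14,17)  (15,19)  (18,21)  (21,23)  (24,25)
take (2,3); take (7,8); take (8,9); take (9,11); take (14,17); take (18,21); take (21,23); take (24,25).
Selected: (2,3) (7,8) (8,9) (9,11) (14,17) (18,21) (21,23) (24,25)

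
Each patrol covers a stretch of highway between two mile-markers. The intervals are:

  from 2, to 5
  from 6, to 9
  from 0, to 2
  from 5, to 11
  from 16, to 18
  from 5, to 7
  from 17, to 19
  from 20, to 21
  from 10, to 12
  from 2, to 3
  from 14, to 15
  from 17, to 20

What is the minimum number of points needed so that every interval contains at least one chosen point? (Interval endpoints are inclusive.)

Sort by right endpoint; whenever an interval is uncovered, place a point at its right end.
Sorted: [0,2] [2,3] [2,5] [5,7] [6,9] [5,11] [10,12] [14,15] [16,18] [17,19] [17,20] [20,21]
{[0,2],[2,3],[2,5]} hit by 2; {[5,7],[6,9],[5,11]} hit by 7; {[10,12]} hit by 12; {[14,15]} hit by 15; {[16,18],[17,19],[17,20]} hit by 18; {[20,21]} hit by 21.
Points: 2, 7, 12, 15, 18, 21 (6 total).

6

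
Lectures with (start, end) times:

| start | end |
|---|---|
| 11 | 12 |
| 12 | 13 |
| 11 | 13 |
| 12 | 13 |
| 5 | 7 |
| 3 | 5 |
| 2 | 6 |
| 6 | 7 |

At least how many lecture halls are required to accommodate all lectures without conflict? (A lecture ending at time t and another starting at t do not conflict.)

3

The answer is the maximum number of intervals overlapping at any instant.
Events (time:±→running): 2:+→1 3:+→2 5:-→1 5:+→2 6:-→1 6:+→2 7:-→1 7:-→0 11:+→1 11:+→2 12:-→1 12:+→2 12:+→3 … peak 3.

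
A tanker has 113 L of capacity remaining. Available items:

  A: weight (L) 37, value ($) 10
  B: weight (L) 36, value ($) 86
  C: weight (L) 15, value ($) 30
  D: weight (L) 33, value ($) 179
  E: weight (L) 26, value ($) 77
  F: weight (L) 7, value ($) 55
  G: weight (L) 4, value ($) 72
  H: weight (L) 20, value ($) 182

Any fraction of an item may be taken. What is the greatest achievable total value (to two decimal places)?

619.94

Sort by value per unit weight and fill in that order.
Ratios (sorted): G 18.00, H 9.10, F 7.86, D 5.42, E 2.96, B 2.39, C 2.00, A 0.27
take G (4 @ 72); take H (20 @ 182); take F (7 @ 55); take D (33 @ 179); take E (26 @ 77); take 23/36 of B → 54.94. Capacity used 113/113.
Total value = 619.94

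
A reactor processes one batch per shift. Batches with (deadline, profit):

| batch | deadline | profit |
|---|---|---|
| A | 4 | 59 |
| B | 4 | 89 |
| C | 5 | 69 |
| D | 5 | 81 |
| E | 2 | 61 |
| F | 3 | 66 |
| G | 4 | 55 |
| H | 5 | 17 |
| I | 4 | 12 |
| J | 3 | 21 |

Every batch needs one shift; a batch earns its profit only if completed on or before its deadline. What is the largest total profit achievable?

366

Take jobs in profit order; each goes to the latest open slot no later than its deadline.
By profit: B(d4,89), D(d5,81), C(d5,69), F(d3,66), E(d2,61), A(d4,59), G(d4,55), J(d3,21), H(d5,17), I(d4,12)
B→slot 4; D→slot 5; C→slot 3; F→slot 2; E→slot 1; A skipped; G skipped; J skipped; H skipped; I skipped.
Profit = 61 + 66 + 69 + 89 + 81 = 366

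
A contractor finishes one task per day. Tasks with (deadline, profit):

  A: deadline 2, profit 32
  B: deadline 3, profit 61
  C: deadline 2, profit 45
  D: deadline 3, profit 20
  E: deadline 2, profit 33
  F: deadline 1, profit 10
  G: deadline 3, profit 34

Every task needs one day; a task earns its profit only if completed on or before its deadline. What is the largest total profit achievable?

By profit: B(d3,61), C(d2,45), G(d3,34), E(d2,33), A(d2,32), D(d3,20), F(d1,10)
B→slot 3; C→slot 2; G→slot 1; E skipped; A skipped; D skipped; F skipped.
Profit = 34 + 45 + 61 = 140

140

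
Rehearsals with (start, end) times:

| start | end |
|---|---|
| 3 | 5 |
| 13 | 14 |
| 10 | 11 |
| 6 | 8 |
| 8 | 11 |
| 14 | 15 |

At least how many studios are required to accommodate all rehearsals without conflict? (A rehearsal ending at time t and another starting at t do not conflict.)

2

Count concurrent intervals with a sweep; the peak is the room count.
Events (time:±→running): 3:+→1 5:-→0 6:+→1 8:-→0 8:+→1 10:+→2 … peak 2.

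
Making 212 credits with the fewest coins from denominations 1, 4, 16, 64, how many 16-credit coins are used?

1

212 = 3×64 + 1×16 + 1×4
Count of 16: 1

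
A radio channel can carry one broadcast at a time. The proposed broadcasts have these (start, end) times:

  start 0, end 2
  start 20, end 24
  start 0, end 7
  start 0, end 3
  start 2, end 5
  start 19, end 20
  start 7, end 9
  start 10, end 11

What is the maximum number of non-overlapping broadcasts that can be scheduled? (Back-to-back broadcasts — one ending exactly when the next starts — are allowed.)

Order by finish time; keep every interval that doesn't clash with the previous kept one.
By end time: (0,2), (0,3), (2,5), (0,7), (7,9), (10,11), (19,20), (20,24).
Pick (0,2); next start ≥ 2 → (2,5); next start ≥ 5 → (7,9); next start ≥ 9 → (10,11); next start ≥ 11 → (19,20); next start ≥ 20 → (20,24).
Selected 6 broadcasts.

6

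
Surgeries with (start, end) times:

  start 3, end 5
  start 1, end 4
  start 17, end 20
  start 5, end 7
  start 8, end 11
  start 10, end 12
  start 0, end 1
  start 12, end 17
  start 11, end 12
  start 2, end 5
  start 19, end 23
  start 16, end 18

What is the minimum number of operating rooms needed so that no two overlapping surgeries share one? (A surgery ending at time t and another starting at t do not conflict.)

3

starts: [0, 1, 2, 3, 5, 8, 10, 11, 12, 16, 17, 19]
ends:   [1, 4, 5, 5, 7, 11, 12, 12, 17, 18, 20, 23]
s0→1 e1→0 s1→1 s2→2 s3→3  — peak 3.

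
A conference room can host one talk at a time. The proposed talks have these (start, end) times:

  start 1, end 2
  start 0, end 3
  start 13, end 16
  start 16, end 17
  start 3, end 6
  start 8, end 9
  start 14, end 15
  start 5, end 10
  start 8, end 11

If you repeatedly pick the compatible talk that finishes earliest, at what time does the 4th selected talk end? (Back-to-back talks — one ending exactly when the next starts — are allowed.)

15

Order by finish time; keep every interval that doesn't clash with the previous kept one.
By end time: (1,2), (0,3), (3,6), (8,9), (5,10), (8,11), (14,15), (13,16), (16,17).
Pick (1,2); next start ≥ 2 → (3,6); next start ≥ 6 → (8,9); next start ≥ 9 → (14,15); next start ≥ 15 → (16,17).
Selected: (1,2) (3,6) (8,9) (14,15) (16,17)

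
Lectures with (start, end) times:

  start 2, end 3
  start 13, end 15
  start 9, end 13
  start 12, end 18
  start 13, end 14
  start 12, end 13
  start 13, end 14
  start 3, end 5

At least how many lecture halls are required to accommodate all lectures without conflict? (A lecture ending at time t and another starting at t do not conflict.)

starts: [2, 3, 9, 12, 12, 13, 13, 13]
ends:   [3, 5, 13, 13, 14, 14, 15, 18]
s2→1 e3→0 s3→1 e5→0 s9→1 s12→2 s12→3 e13→2 e13→1 s13→2 s13→3 s13→4  — peak 4.

4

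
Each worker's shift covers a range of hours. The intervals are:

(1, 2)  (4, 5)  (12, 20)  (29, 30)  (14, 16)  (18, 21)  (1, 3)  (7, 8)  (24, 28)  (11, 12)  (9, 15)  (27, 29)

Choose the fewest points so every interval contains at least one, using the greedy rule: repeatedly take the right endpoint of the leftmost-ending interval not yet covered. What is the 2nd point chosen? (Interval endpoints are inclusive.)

Process intervals by earliest right end; each time one isn't hit yet, stab at its right endpoint.
Sorted: [1,2] [1,3] [4,5] [7,8] [11,12] [9,15] [14,16] [12,20] [18,21] [24,28] [27,29] [29,30]
{[1,2],[1,3]} hit by 2; {[4,5]} hit by 5; {[7,8]} hit by 8; {[11,12],[9,15]} hit by 12; {[14,16],[12,20]} hit by 16; {[18,21]} hit by 21; {[24,28],[27,29]} hit by 28; {[29,30]} hit by 30.
Points: 2, 5, 8, 12, 16, 21, 28, 30 (8 total).

5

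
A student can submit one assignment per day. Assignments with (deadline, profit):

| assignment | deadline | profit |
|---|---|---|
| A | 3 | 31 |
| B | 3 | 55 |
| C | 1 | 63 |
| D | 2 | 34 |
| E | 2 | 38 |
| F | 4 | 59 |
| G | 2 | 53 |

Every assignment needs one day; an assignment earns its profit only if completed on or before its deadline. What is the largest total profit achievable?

230

Profit order: C=63 F=59 B=55 G=53 E=38 D=34 A=31
Assign: C→slot 1, F→slot 4, B→slot 3, G→slot 2, E skipped, D skipped, A skipped.
Slots: [1:C] [2:G] [3:B] [4:F]
Profit = 63 + 53 + 55 + 59 = 230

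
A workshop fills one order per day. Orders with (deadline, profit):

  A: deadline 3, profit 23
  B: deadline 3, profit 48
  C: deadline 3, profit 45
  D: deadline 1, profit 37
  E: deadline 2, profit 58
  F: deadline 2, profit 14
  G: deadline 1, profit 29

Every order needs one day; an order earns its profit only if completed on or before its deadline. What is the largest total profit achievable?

Profit order: E=58 B=48 C=45 D=37 G=29 A=23 F=14
Assign: E→slot 2, B→slot 3, C→slot 1, D skipped, G skipped, A skipped, F skipped.
Slots: [1:C] [2:E] [3:B]
Profit = 45 + 58 + 48 = 151

151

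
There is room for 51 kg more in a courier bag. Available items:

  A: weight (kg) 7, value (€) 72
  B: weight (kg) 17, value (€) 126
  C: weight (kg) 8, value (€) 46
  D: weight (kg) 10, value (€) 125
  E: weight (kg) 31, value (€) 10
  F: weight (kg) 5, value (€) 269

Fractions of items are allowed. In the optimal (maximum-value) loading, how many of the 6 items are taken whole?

Greedy by value/weight ratio, highest first.
Ratios (sorted): F 53.80, D 12.50, A 10.29, B 7.41, C 5.75, E 0.32
take F (5 @ 269); take D (10 @ 125); take A (7 @ 72); take B (17 @ 126); take C (8 @ 46); take 4/31 of E → 1.29. Capacity used 51/51.
5 item(s) taken whole; one partial (take 4/31 of E).

5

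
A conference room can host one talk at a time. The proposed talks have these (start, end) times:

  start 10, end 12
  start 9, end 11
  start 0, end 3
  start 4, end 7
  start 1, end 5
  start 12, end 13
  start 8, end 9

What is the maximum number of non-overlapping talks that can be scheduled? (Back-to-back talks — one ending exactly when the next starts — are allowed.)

By end time: (0,3), (1,5), (4,7), (8,9), (9,11), (10,12), (12,13).
Pick (0,3); next start ≥ 3 → (4,7); next start ≥ 7 → (8,9); next start ≥ 9 → (9,11); next start ≥ 11 → (12,13).
Selected 5 talks.

5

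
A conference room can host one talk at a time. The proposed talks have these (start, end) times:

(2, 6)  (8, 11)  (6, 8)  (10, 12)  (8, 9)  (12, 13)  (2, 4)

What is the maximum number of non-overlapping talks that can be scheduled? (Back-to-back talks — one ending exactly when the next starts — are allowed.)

Sorted by end: (2,4)  (2,6)  (6,8)  (8,9)  (8,11)  (10,12)  (12,13)
take (2,4); skip (2,6); take (6,8); take (8,9); take (10,12); take (12,13).
Selected 5 talks.

5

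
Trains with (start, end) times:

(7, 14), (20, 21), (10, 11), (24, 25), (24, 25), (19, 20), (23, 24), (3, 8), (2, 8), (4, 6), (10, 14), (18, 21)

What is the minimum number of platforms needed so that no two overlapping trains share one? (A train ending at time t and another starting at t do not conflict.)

Count concurrent intervals with a sweep; the peak is the room count.
starts: [2, 3, 4, 7, 10, 10, 18, 19, 20, 23, 24, 24]
ends:   [6, 8, 8, 11, 14, 14, 20, 21, 21, 24, 25, 25]
s2→1 s3→2 s4→3  — peak 3.

3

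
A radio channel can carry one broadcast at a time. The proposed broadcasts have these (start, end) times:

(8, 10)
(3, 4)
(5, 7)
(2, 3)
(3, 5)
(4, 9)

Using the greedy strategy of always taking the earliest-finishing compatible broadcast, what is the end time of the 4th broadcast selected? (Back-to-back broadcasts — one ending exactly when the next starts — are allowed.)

By end time: (2,3), (3,4), (3,5), (5,7), (4,9), (8,10).
Pick (2,3); next start ≥ 3 → (3,4); next start ≥ 4 → (5,7); next start ≥ 7 → (8,10).
Selected: (2,3) (3,4) (5,7) (8,10)

10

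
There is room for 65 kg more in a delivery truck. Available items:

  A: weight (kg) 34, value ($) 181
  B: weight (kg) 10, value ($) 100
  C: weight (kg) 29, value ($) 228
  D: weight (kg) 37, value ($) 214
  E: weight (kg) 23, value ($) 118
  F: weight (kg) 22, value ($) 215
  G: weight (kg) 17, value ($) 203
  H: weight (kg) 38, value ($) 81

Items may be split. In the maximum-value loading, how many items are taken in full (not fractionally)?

Greedy by value/weight ratio, highest first.
Order: G (203/17=11.94) > B (100/10=10.00) > F (215/22=9.77) > C (228/29=7.86) > D (214/37=5.78) > A (181/34=5.32) > E (118/23=5.13) > H (81/38=2.13)
Fill: take G (17 @ 203) → take B (10 @ 100) → take F (22 @ 215) → take 16/29 of C → 125.79; 65/65 used.
3 item(s) taken whole; one partial (take 16/29 of C).

3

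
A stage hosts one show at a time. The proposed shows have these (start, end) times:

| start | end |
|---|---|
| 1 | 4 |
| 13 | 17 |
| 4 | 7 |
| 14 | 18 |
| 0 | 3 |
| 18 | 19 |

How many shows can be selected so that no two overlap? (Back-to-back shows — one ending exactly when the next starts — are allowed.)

Sort by end time and greedily take each interval whose start is ≥ the last chosen end.
Sorted by end: (0,3)  (1,4)  (4,7)  (13,17)  (14,18)  (18,19)
take (0,3); take (4,7); take (13,17); skip (14,18); take (18,19).
Selected 4 shows.

4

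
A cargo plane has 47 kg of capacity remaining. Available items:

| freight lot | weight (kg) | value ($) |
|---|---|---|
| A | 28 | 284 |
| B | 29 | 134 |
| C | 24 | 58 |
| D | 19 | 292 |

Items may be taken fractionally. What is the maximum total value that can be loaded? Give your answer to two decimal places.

576.00

Order: D (292/19=15.37) > A (284/28=10.14) > B (134/29=4.62) > C (58/24=2.42)
Fill: take D (19 @ 292) → take A (28 @ 284); 47/47 used.
Total value = 576.00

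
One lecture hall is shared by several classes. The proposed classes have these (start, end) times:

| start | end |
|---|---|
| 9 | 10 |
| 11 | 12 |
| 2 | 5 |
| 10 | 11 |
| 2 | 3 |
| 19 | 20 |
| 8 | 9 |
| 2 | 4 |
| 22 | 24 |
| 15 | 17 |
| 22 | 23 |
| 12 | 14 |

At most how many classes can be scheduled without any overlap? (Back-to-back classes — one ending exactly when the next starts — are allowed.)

Order by finish time; keep every interval that doesn't clash with the previous kept one.
By end time: (2,3), (2,4), (2,5), (8,9), (9,10), (10,11), (11,12), (12,14), (15,17), (19,20), (22,23), (22,24).
Pick (2,3); next start ≥ 3 → (8,9); next start ≥ 9 → (9,10); next start ≥ 10 → (10,11); next start ≥ 11 → (11,12); next start ≥ 12 → (12,14); next start ≥ 14 → (15,17); next start ≥ 17 → (19,20); next start ≥ 20 → (22,23).
Selected 9 classes.

9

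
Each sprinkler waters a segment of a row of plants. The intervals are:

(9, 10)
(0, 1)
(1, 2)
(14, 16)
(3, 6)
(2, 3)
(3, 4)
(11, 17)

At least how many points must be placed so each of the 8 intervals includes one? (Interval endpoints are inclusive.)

4

Sort by right endpoint; whenever an interval is uncovered, place a point at its right end.
By right end: [0,1]  [1,2]  [2,3]  [3,4]  [3,6]  [9,10]  [14,16]  [11,17]
[0,1] uncovered → point at 1; [2,3] uncovered → point at 3; [9,10] uncovered → point at 10; [14,16] uncovered → point at 16.
Points: 1, 3, 10, 16 (4 total).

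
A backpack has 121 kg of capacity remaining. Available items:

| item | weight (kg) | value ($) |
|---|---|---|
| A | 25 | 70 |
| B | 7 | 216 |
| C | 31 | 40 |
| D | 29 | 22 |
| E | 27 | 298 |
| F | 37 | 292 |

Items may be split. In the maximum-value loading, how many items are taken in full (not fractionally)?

Greedy by value/weight ratio, highest first.
Ratios (sorted): B 30.86, E 11.04, F 7.89, A 2.80, C 1.29, D 0.76
take B (7 @ 216); take E (27 @ 298); take F (37 @ 292); take A (25 @ 70); take 25/31 of C → 32.26. Capacity used 121/121.
4 item(s) taken whole; one partial (take 25/31 of C).

4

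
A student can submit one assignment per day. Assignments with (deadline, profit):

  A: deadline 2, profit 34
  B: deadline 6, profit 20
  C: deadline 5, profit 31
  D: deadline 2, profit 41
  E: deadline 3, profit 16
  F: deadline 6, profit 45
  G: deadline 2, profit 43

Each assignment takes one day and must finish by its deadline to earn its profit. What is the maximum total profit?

By profit: F(d6,45), G(d2,43), D(d2,41), A(d2,34), C(d5,31), B(d6,20), E(d3,16)
F→slot 6; G→slot 2; D→slot 1; A skipped; C→slot 5; B→slot 4; E→slot 3.
Profit = 41 + 43 + 16 + 20 + 31 + 45 = 196

196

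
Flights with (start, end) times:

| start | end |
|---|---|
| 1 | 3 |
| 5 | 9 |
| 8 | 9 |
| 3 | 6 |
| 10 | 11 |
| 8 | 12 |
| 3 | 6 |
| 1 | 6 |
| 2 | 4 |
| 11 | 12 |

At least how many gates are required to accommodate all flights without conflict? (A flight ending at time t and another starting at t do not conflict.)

4

The answer is the maximum number of intervals overlapping at any instant.
starts: [1, 1, 2, 3, 3, 5, 8, 8, 10, 11]
ends:   [3, 4, 6, 6, 6, 9, 9, 11, 12, 12]
s1→1 s1→2 s2→3 e3→2 s3→3 s3→4  — peak 4.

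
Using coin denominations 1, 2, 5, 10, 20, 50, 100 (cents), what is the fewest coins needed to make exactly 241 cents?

5

Use the largest denomination that fits, subtract, and repeat.
241 = 2×100 + 2×20 + 1×1
Total coins = 2 + 2 + 1 = 5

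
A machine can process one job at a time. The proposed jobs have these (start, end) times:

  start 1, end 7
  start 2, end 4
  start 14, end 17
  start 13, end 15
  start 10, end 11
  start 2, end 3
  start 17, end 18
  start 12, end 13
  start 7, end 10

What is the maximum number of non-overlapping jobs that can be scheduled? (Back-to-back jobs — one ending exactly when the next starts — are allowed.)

Order by finish time; keep every interval that doesn't clash with the previous kept one.
By end time: (2,3), (2,4), (1,7), (7,10), (10,11), (12,13), (13,15), (14,17), (17,18).
Pick (2,3); next start ≥ 3 → (7,10); next start ≥ 10 → (10,11); next start ≥ 11 → (12,13); next start ≥ 13 → (13,15); next start ≥ 15 → (17,18).
Selected 6 jobs.

6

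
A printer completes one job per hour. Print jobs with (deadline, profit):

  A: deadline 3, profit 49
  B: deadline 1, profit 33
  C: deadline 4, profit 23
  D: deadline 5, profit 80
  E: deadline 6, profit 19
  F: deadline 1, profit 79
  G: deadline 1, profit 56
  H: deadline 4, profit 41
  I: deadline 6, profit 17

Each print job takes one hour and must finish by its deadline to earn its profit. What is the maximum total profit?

291

Take jobs in profit order; each goes to the latest open slot no later than its deadline.
By profit: D(d5,80), F(d1,79), G(d1,56), A(d3,49), H(d4,41), B(d1,33), C(d4,23), E(d6,19), I(d6,17)
D→slot 5; F→slot 1; G skipped; A→slot 3; H→slot 4; B skipped; C→slot 2; E→slot 6; I skipped.
Profit = 79 + 23 + 49 + 41 + 80 + 19 = 291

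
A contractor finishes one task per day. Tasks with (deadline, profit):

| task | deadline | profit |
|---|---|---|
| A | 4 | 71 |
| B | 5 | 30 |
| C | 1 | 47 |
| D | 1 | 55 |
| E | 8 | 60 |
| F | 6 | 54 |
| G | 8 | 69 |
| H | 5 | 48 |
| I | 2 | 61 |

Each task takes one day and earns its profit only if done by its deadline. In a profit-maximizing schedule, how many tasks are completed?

Take jobs in profit order; each goes to the latest open slot no later than its deadline.
By profit: A(d4,71), G(d8,69), I(d2,61), E(d8,60), D(d1,55), F(d6,54), H(d5,48), C(d1,47), B(d5,30)
A→slot 4; G→slot 8; I→slot 2; E→slot 7; D→slot 1; F→slot 6; H→slot 5; C skipped; B→slot 3.
8 of 9 scheduled.

8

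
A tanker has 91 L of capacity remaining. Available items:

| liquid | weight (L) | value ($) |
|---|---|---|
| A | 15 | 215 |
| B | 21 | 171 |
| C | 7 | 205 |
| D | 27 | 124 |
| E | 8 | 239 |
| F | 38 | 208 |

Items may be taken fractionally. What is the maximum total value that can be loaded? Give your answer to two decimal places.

1047.19

Ratios (sorted): E 29.88, C 29.29, A 14.33, B 8.14, F 5.47, D 4.59
take E (8 @ 239); take C (7 @ 205); take A (15 @ 215); take B (21 @ 171); take F (38 @ 208); take 2/27 of D → 9.19. Capacity used 91/91.
Total value = 1047.19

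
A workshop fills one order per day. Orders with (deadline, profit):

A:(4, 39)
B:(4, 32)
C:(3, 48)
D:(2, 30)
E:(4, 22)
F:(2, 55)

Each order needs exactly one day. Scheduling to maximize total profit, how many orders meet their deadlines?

By profit: F(d2,55), C(d3,48), A(d4,39), B(d4,32), D(d2,30), E(d4,22)
F→slot 2; C→slot 3; A→slot 4; B→slot 1; D skipped; E skipped.
4 of 6 scheduled.

4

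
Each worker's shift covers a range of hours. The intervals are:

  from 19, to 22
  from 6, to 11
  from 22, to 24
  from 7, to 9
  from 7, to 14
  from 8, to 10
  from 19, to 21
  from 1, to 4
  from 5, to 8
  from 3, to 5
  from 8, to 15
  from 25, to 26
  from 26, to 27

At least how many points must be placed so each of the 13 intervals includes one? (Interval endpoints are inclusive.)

5

Sort by right endpoint; whenever an interval is uncovered, place a point at its right end.
Sorted: [1,4] [3,5] [5,8] [7,9] [8,10] [6,11] [7,14] [8,15] [19,21] [19,22] [22,24] [25,26] [26,27]
{[1,4],[3,5]} hit by 4; {[5,8],[7,9],[8,10],[6,11],[7,14],[8,15]} hit by 8; {[19,21],[19,22]} hit by 21; {[22,24]} hit by 24; {[25,26],[26,27]} hit by 26.
Points: 4, 8, 21, 24, 26 (5 total).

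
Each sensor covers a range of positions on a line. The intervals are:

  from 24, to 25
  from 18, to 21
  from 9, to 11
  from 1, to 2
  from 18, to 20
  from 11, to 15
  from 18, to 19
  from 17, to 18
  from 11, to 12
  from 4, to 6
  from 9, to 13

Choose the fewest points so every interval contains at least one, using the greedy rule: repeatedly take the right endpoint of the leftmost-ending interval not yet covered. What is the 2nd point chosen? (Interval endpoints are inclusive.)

6

Process intervals by earliest right end; each time one isn't hit yet, stab at its right endpoint.
Sorted: [1,2] [4,6] [9,11] [11,12] [9,13] [11,15] [17,18] [18,19] [18,20] [18,21] [24,25]
{[1,2]} hit by 2; {[4,6]} hit by 6; {[9,11],[11,12],[9,13],[11,15]} hit by 11; {[17,18],[18,19],[18,20],[18,21]} hit by 18; {[24,25]} hit by 25.
Points: 2, 6, 11, 18, 25 (5 total).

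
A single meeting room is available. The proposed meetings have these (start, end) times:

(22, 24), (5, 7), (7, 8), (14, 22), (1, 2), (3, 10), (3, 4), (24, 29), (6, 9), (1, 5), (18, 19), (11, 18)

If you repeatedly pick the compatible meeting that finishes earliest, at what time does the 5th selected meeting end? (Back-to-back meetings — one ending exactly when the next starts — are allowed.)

18

Order by finish time; keep every interval that doesn't clash with the previous kept one.
By end time: (1,2), (3,4), (1,5), (5,7), (7,8), (6,9), (3,10), (11,18), (18,19), (14,22), (22,24), (24,29).
Pick (1,2); next start ≥ 2 → (3,4); next start ≥ 4 → (5,7); next start ≥ 7 → (7,8); next start ≥ 8 → (11,18); next start ≥ 18 → (18,19); next start ≥ 19 → (22,24); next start ≥ 24 → (24,29).
Selected: (1,2) (3,4) (5,7) (7,8) (11,18) (18,19) (22,24) (24,29)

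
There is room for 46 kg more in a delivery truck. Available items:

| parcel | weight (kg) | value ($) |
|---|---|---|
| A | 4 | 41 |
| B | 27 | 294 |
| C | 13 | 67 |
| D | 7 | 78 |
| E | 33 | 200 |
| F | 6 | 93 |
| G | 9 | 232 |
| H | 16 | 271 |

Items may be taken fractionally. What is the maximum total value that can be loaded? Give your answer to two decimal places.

Ratios (sorted): G 25.78, H 16.94, F 15.50, D 11.14, B 10.89, A 10.25, E 6.06, C 5.15
take G (9 @ 232); take H (16 @ 271); take F (6 @ 93); take D (7 @ 78); take 8/27 of B → 87.11. Capacity used 46/46.
Total value = 761.11

761.11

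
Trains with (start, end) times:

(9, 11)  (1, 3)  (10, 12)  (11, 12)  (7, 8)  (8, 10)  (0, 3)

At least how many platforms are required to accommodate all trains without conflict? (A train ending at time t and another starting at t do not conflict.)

2

Count concurrent intervals with a sweep; the peak is the room count.
Events (time:±→running): 0:+→1 1:+→2 … peak 2.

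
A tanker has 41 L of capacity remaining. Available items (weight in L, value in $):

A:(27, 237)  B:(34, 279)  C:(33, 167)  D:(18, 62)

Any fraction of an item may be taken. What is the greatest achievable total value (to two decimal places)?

Ratios (sorted): A 8.78, B 8.21, C 5.06, D 3.44
take A (27 @ 237); take 14/34 of B → 114.88. Capacity used 41/41.
Total value = 351.88

351.88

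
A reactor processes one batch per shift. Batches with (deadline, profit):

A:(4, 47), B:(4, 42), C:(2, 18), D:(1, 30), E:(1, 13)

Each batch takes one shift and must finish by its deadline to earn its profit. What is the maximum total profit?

Take jobs in profit order; each goes to the latest open slot no later than its deadline.
By profit: A(d4,47), B(d4,42), D(d1,30), C(d2,18), E(d1,13)
A→slot 4; B→slot 3; D→slot 1; C→slot 2; E skipped.
Profit = 30 + 18 + 42 + 47 = 137

137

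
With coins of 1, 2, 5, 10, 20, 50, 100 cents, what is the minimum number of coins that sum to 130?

130 = 1×100 + 1×20 + 1×10
Total coins = 1 + 1 + 1 = 3

3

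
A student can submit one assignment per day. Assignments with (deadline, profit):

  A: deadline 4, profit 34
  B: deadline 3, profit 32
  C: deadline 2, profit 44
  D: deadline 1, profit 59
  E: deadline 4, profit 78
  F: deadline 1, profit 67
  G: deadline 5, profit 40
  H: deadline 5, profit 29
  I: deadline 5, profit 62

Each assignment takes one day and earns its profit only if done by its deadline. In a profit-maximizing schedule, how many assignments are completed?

Take jobs in profit order; each goes to the latest open slot no later than its deadline.
By profit: E(d4,78), F(d1,67), I(d5,62), D(d1,59), C(d2,44), G(d5,40), A(d4,34), B(d3,32), H(d5,29)
E→slot 4; F→slot 1; I→slot 5; D skipped; C→slot 2; G→slot 3; A skipped; B skipped; H skipped.
5 of 9 scheduled.

5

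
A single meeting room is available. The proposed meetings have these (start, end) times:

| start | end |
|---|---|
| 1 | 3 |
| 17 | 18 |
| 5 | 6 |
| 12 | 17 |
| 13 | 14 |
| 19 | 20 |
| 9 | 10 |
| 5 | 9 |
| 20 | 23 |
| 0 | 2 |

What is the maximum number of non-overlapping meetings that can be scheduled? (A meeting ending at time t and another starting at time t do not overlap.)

Sorted by end: (0,2)  (1,3)  (5,6)  (5,9)  (9,10)  (13,14)  (12,17)  (17,18)  (19,20)  (20,23)
take (0,2); take (5,6); take (9,10); take (13,14); take (17,18); take (19,20); take (20,23).
Selected 7 meetings.

7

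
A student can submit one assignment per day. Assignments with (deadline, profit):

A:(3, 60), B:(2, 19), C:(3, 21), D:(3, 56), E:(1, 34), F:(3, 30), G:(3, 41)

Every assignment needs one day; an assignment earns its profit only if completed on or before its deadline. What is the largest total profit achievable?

157

By profit: A(d3,60), D(d3,56), G(d3,41), E(d1,34), F(d3,30), C(d3,21), B(d2,19)
A→slot 3; D→slot 2; G→slot 1; E skipped; F skipped; C skipped; B skipped.
Profit = 41 + 56 + 60 = 157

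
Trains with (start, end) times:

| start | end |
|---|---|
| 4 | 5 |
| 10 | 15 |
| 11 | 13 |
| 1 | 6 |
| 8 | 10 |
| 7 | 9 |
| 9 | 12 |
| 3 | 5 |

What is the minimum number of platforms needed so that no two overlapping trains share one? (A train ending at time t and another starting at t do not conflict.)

starts: [1, 3, 4, 7, 8, 9, 10, 11]
ends:   [5, 5, 6, 9, 10, 12, 13, 15]
s1→1 s3→2 s4→3  — peak 3.

3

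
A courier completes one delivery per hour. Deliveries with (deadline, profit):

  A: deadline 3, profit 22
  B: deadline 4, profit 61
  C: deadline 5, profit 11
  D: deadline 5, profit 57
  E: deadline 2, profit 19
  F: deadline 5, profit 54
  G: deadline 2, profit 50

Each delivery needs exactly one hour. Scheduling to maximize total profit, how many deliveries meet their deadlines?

5

By profit: B(d4,61), D(d5,57), F(d5,54), G(d2,50), A(d3,22), E(d2,19), C(d5,11)
B→slot 4; D→slot 5; F→slot 3; G→slot 2; A→slot 1; E skipped; C skipped.
5 of 7 scheduled.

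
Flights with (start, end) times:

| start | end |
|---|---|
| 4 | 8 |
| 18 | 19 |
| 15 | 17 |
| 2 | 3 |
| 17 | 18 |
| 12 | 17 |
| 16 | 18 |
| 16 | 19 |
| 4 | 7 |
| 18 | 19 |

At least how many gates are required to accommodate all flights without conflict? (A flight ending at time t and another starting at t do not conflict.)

4

Count concurrent intervals with a sweep; the peak is the room count.
Events (time:±→running): 2:+→1 3:-→0 4:+→1 4:+→2 7:-→1 8:-→0 12:+→1 15:+→2 16:+→3 16:+→4 … peak 4.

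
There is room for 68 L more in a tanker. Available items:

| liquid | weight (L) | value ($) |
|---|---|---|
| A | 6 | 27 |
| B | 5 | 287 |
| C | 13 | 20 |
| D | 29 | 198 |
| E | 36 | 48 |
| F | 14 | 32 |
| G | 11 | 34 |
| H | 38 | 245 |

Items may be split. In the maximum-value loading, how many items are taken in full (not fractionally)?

2

Order: B (287/5=57.40) > D (198/29=6.83) > H (245/38=6.45) > A (27/6=4.50) > G (34/11=3.09) > F (32/14=2.29) > C (20/13=1.54) > E (48/36=1.33)
Fill: take B (5 @ 287) → take D (29 @ 198) → take 34/38 of H → 219.21; 68/68 used.
2 item(s) taken whole; one partial (take 34/38 of H).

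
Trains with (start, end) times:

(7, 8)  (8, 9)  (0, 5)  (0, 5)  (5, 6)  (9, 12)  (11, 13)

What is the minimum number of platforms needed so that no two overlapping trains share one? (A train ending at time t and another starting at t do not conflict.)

starts: [0, 0, 5, 7, 8, 9, 11]
ends:   [5, 5, 6, 8, 9, 12, 13]
s0→1 s0→2  — peak 2.

2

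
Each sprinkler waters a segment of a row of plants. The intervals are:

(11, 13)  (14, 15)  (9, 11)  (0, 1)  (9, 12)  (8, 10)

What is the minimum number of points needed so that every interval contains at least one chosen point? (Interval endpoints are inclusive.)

Sorted: [0,1] [8,10] [9,11] [9,12] [11,13] [14,15]
{[0,1]} hit by 1; {[8,10],[9,11],[9,12]} hit by 10; {[11,13]} hit by 13; {[14,15]} hit by 15.
Points: 1, 10, 13, 15 (4 total).

4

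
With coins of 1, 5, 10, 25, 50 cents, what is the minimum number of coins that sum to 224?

10

224 = 4×50 + 2×10 + 4×1
Total coins = 4 + 2 + 4 = 10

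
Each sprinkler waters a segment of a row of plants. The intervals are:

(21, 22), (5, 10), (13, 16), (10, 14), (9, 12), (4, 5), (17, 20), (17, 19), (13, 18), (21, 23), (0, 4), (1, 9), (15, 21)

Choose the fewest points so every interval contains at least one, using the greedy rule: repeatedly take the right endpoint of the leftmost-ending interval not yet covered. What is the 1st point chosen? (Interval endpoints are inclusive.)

Process intervals by earliest right end; each time one isn't hit yet, stab at its right endpoint.
By right end: [0,4]  [4,5]  [1,9]  [5,10]  [9,12]  [10,14]  [13,16]  [13,18]  [17,19]  [17,20]  [15,21]  [21,22]  [21,23]
[0,4] uncovered → point at 4; [5,10] uncovered → point at 10; [13,16] uncovered → point at 16; [17,19] uncovered → point at 19; [21,22] uncovered → point at 22.
Points: 4, 10, 16, 19, 22 (5 total).

4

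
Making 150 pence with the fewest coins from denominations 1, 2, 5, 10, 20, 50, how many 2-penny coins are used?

Greedy: take as many of the largest coin as possible, then repeat with the remainder.
150 = 3×50
Count of 2: 0

0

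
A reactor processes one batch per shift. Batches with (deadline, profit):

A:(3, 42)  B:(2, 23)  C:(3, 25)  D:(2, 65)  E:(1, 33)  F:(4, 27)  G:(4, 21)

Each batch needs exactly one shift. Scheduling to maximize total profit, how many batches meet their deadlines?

By profit: D(d2,65), A(d3,42), E(d1,33), F(d4,27), C(d3,25), B(d2,23), G(d4,21)
D→slot 2; A→slot 3; E→slot 1; F→slot 4; C skipped; B skipped; G skipped.
4 of 7 scheduled.

4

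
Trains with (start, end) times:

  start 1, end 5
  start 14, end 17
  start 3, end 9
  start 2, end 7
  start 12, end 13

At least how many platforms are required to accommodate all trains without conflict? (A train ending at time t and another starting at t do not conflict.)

3

The answer is the maximum number of intervals overlapping at any instant.
Events (time:±→running): 1:+→1 2:+→2 3:+→3 … peak 3.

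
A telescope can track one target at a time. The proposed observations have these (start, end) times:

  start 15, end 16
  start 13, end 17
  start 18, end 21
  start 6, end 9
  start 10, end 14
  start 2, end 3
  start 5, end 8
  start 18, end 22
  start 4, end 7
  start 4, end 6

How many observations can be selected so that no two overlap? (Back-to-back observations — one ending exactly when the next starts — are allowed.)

6

Sort by end time and greedily take each interval whose start is ≥ the last chosen end.
By end time: (2,3), (4,6), (4,7), (5,8), (6,9), (10,14), (15,16), (13,17), (18,21), (18,22).
Pick (2,3); next start ≥ 3 → (4,6); next start ≥ 6 → (6,9); next start ≥ 9 → (10,14); next start ≥ 14 → (15,16); next start ≥ 16 → (18,21).
Selected 6 observations.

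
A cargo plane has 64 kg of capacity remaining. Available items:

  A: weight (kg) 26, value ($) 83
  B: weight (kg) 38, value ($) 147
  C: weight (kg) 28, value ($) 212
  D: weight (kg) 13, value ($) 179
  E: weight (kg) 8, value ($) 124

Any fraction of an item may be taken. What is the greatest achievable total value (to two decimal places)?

Greedy by value/weight ratio, highest first.
Ratios (sorted): E 15.50, D 13.77, C 7.57, B 3.87, A 3.19
take E (8 @ 124); take D (13 @ 179); take C (28 @ 212); take 15/38 of B → 58.03. Capacity used 64/64.
Total value = 573.03

573.03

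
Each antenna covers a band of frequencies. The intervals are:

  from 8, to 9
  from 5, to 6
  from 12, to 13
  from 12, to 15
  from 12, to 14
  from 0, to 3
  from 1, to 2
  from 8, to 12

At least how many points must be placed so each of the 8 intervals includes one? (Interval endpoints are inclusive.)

Process intervals by earliest right end; each time one isn't hit yet, stab at its right endpoint.
By right end: [1,2]  [0,3]  [5,6]  [8,9]  [8,12]  [12,13]  [12,14]  [12,15]
[1,2] uncovered → point at 2; [5,6] uncovered → point at 6; [8,9] uncovered → point at 9; [12,13] uncovered → point at 13.
Points: 2, 6, 9, 13 (4 total).

4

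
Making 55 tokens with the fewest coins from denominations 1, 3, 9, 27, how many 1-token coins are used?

Use the largest denomination that fits, subtract, and repeat.
55 − 2×27→1 − 1×1→0
Count of 1: 1

1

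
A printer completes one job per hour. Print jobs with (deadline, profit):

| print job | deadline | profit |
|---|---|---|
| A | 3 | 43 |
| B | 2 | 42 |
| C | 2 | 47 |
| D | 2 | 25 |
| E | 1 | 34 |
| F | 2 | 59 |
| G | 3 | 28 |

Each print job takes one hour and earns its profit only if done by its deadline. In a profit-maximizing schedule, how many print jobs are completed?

3

Profit order: F=59 C=47 A=43 B=42 E=34 G=28 D=25
Assign: F→slot 2, C→slot 1, A→slot 3, B skipped, E skipped, G skipped, D skipped.
Slots: [1:C] [2:F] [3:A]
3 of 7 scheduled.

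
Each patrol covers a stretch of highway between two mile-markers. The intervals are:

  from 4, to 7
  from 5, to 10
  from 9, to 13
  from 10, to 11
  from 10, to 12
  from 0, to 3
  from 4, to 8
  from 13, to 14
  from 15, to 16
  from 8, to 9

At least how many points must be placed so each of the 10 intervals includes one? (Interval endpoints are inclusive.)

6

Process intervals by earliest right end; each time one isn't hit yet, stab at its right endpoint.
By right end: [0,3]  [4,7]  [4,8]  [8,9]  [5,10]  [10,11]  [10,12]  [9,13]  [13,14]  [15,16]
[0,3] uncovered → point at 3; [4,7] uncovered → point at 7; [8,9] uncovered → point at 9; [10,11] uncovered → point at 11; [13,14] uncovered → point at 14; [15,16] uncovered → point at 16.
Points: 3, 7, 9, 11, 14, 16 (6 total).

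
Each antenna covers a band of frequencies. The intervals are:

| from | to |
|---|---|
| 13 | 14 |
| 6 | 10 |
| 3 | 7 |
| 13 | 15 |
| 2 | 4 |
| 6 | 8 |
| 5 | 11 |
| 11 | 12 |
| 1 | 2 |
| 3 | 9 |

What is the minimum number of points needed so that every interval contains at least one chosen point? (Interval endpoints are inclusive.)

Process intervals by earliest right end; each time one isn't hit yet, stab at its right endpoint.
By right end: [1,2]  [2,4]  [3,7]  [6,8]  [3,9]  [6,10]  [5,11]  [11,12]  [13,14]  [13,15]
[1,2] uncovered → point at 2; [3,7] uncovered → point at 7; [11,12] uncovered → point at 12; [13,14] uncovered → point at 14.
Points: 2, 7, 12, 14 (4 total).

4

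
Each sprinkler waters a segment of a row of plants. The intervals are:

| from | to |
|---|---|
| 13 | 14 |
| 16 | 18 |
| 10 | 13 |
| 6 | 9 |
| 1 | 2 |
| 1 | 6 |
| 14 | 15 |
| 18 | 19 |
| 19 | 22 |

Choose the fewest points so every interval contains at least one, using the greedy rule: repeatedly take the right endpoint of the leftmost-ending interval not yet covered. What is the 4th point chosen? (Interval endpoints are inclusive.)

15

Sorted: [1,2] [1,6] [6,9] [10,13] [13,14] [14,15] [16,18] [18,19] [19,22]
{[1,2],[1,6]} hit by 2; {[6,9]} hit by 9; {[10,13],[13,14]} hit by 13; {[14,15]} hit by 15; {[16,18],[18,19]} hit by 18; {[19,22]} hit by 22.
Points: 2, 9, 13, 15, 18, 22 (6 total).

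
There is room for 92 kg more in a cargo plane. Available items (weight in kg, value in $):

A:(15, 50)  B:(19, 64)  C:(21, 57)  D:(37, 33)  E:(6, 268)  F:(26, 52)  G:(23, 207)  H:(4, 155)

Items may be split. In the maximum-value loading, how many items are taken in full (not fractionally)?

6

Sort by value per unit weight and fill in that order.
Order: E (268/6=44.67) > H (155/4=38.75) > G (207/23=9.00) > B (64/19=3.37) > A (50/15=3.33) > C (57/21=2.71) > F (52/26=2.00) > D (33/37=0.89)
Fill: take E (6 @ 268) → take H (4 @ 155) → take G (23 @ 207) → take B (19 @ 64) → take A (15 @ 50) → take C (21 @ 57) → take 4/26 of F → 8.00; 92/92 used.
6 item(s) taken whole; one partial (take 4/26 of F).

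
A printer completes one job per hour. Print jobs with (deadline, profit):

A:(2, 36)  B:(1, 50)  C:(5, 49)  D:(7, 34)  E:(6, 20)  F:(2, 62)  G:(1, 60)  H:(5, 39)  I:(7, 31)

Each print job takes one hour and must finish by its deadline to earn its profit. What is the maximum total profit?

Take jobs in profit order; each goes to the latest open slot no later than its deadline.
Profit order: F=62 G=60 B=50 C=49 H=39 A=36 D=34 I=31 E=20
Assign: F→slot 2, G→slot 1, B skipped, C→slot 5, H→slot 4, A skipped, D→slot 7, I→slot 6, E→slot 3.
Slots: [1:G] [2:F] [3:E] [4:H] [5:C] [6:I] [7:D]
Profit = 60 + 62 + 20 + 39 + 49 + 31 + 34 = 295

295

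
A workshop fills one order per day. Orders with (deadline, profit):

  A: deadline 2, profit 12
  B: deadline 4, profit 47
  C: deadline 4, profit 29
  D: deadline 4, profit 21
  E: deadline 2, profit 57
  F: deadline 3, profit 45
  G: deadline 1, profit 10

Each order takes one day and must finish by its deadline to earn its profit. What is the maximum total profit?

178

By profit: E(d2,57), B(d4,47), F(d3,45), C(d4,29), D(d4,21), A(d2,12), G(d1,10)
E→slot 2; B→slot 4; F→slot 3; C→slot 1; D skipped; A skipped; G skipped.
Profit = 29 + 57 + 45 + 47 = 178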